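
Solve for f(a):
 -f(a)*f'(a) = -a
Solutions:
 f(a) = -sqrt(C1 + a^2)
 f(a) = sqrt(C1 + a^2)


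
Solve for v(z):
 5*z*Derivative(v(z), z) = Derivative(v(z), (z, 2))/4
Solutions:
 v(z) = C1 + C2*erfi(sqrt(10)*z)


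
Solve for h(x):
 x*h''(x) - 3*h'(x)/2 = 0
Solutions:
 h(x) = C1 + C2*x^(5/2)


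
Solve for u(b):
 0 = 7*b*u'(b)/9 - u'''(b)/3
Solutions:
 u(b) = C1 + Integral(C2*airyai(3^(2/3)*7^(1/3)*b/3) + C3*airybi(3^(2/3)*7^(1/3)*b/3), b)


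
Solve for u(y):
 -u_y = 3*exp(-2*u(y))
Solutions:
 u(y) = log(-sqrt(C1 - 6*y))
 u(y) = log(C1 - 6*y)/2


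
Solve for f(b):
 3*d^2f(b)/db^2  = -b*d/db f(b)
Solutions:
 f(b) = C1 + C2*erf(sqrt(6)*b/6)


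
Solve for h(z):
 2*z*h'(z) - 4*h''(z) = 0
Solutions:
 h(z) = C1 + C2*erfi(z/2)


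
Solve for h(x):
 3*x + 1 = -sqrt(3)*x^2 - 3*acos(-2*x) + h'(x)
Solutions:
 h(x) = C1 + sqrt(3)*x^3/3 + 3*x^2/2 + 3*x*acos(-2*x) + x + 3*sqrt(1 - 4*x^2)/2


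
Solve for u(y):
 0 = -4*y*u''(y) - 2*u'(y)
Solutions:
 u(y) = C1 + C2*sqrt(y)


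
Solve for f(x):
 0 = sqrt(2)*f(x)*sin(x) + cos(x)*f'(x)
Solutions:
 f(x) = C1*cos(x)^(sqrt(2))


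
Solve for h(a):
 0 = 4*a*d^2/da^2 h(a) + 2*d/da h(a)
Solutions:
 h(a) = C1 + C2*sqrt(a)


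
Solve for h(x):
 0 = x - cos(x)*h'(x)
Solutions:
 h(x) = C1 + Integral(x/cos(x), x)


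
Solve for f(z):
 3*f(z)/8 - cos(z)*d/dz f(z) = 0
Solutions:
 f(z) = C1*(sin(z) + 1)^(3/16)/(sin(z) - 1)^(3/16)


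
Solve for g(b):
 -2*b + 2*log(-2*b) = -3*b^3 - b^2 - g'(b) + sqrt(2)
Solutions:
 g(b) = C1 - 3*b^4/4 - b^3/3 + b^2 - 2*b*log(-b) + b*(-2*log(2) + sqrt(2) + 2)


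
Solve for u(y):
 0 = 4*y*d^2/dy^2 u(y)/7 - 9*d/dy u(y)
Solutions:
 u(y) = C1 + C2*y^(67/4)


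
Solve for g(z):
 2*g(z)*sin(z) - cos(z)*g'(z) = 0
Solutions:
 g(z) = C1/cos(z)^2


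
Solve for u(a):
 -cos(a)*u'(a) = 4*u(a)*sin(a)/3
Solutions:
 u(a) = C1*cos(a)^(4/3)


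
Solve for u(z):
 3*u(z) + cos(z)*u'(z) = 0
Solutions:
 u(z) = C1*(sin(z) - 1)^(3/2)/(sin(z) + 1)^(3/2)


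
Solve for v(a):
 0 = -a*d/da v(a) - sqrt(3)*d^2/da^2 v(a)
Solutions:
 v(a) = C1 + C2*erf(sqrt(2)*3^(3/4)*a/6)


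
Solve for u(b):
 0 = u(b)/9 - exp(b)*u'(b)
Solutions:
 u(b) = C1*exp(-exp(-b)/9)


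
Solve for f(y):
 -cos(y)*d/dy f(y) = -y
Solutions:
 f(y) = C1 + Integral(y/cos(y), y)


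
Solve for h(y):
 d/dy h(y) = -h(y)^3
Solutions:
 h(y) = -sqrt(2)*sqrt(-1/(C1 - y))/2
 h(y) = sqrt(2)*sqrt(-1/(C1 - y))/2


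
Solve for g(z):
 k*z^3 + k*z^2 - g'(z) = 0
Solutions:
 g(z) = C1 + k*z^4/4 + k*z^3/3


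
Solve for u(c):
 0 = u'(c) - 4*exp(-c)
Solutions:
 u(c) = C1 - 4*exp(-c)


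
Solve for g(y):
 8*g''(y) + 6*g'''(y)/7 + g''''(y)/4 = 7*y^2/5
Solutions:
 g(y) = C1 + C2*y + 7*y^4/480 - y^3/160 - 31*y^2/8960 + (C3*sin(4*sqrt(89)*y/7) + C4*cos(4*sqrt(89)*y/7))*exp(-12*y/7)


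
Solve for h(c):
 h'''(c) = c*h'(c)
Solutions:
 h(c) = C1 + Integral(C2*airyai(c) + C3*airybi(c), c)


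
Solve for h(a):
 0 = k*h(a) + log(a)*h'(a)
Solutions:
 h(a) = C1*exp(-k*li(a))


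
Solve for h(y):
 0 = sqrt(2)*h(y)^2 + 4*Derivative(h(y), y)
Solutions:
 h(y) = 4/(C1 + sqrt(2)*y)


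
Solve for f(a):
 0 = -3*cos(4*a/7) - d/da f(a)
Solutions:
 f(a) = C1 - 21*sin(4*a/7)/4


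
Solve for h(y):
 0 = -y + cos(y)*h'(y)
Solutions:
 h(y) = C1 + Integral(y/cos(y), y)


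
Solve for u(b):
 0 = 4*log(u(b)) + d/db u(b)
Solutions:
 li(u(b)) = C1 - 4*b


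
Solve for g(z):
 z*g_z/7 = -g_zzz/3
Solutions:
 g(z) = C1 + Integral(C2*airyai(-3^(1/3)*7^(2/3)*z/7) + C3*airybi(-3^(1/3)*7^(2/3)*z/7), z)


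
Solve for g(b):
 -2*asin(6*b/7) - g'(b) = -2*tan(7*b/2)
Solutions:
 g(b) = C1 - 2*b*asin(6*b/7) - sqrt(49 - 36*b^2)/3 - 4*log(cos(7*b/2))/7


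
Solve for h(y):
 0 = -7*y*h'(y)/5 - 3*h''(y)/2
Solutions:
 h(y) = C1 + C2*erf(sqrt(105)*y/15)


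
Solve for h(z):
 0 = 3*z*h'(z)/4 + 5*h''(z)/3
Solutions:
 h(z) = C1 + C2*erf(3*sqrt(10)*z/20)


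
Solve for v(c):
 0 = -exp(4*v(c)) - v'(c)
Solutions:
 v(c) = log(-I*(1/(C1 + 4*c))^(1/4))
 v(c) = log(I*(1/(C1 + 4*c))^(1/4))
 v(c) = log(-(1/(C1 + 4*c))^(1/4))
 v(c) = log(1/(C1 + 4*c))/4


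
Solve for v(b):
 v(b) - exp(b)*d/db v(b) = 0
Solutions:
 v(b) = C1*exp(-exp(-b))


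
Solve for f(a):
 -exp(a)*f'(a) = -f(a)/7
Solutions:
 f(a) = C1*exp(-exp(-a)/7)


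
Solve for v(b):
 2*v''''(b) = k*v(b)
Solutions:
 v(b) = C1*exp(-2^(3/4)*b*k^(1/4)/2) + C2*exp(2^(3/4)*b*k^(1/4)/2) + C3*exp(-2^(3/4)*I*b*k^(1/4)/2) + C4*exp(2^(3/4)*I*b*k^(1/4)/2)


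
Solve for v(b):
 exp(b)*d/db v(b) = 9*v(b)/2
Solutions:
 v(b) = C1*exp(-9*exp(-b)/2)


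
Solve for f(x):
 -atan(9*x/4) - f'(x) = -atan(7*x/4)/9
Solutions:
 f(x) = C1 + x*atan(7*x/4)/9 - x*atan(9*x/4) - 2*log(49*x^2 + 16)/63 + 2*log(81*x^2 + 16)/9


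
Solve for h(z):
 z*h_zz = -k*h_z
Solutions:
 h(z) = C1 + z^(1 - re(k))*(C2*sin(log(z)*Abs(im(k))) + C3*cos(log(z)*im(k)))


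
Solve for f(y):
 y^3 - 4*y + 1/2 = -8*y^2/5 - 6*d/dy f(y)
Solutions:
 f(y) = C1 - y^4/24 - 4*y^3/45 + y^2/3 - y/12


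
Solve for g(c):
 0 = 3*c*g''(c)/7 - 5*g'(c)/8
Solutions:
 g(c) = C1 + C2*c^(59/24)


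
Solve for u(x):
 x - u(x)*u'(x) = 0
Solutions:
 u(x) = -sqrt(C1 + x^2)
 u(x) = sqrt(C1 + x^2)


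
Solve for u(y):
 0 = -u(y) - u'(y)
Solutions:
 u(y) = C1*exp(-y)


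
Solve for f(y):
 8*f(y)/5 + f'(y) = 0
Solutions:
 f(y) = C1*exp(-8*y/5)


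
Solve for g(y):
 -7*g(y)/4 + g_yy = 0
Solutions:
 g(y) = C1*exp(-sqrt(7)*y/2) + C2*exp(sqrt(7)*y/2)


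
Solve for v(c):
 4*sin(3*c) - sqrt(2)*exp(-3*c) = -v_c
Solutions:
 v(c) = C1 + 4*cos(3*c)/3 - sqrt(2)*exp(-3*c)/3


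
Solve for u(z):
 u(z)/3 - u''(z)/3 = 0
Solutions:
 u(z) = C1*exp(-z) + C2*exp(z)


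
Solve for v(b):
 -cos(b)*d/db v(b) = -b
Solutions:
 v(b) = C1 + Integral(b/cos(b), b)


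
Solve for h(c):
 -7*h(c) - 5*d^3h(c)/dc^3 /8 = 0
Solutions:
 h(c) = C3*exp(-2*5^(2/3)*7^(1/3)*c/5) + (C1*sin(sqrt(3)*5^(2/3)*7^(1/3)*c/5) + C2*cos(sqrt(3)*5^(2/3)*7^(1/3)*c/5))*exp(5^(2/3)*7^(1/3)*c/5)


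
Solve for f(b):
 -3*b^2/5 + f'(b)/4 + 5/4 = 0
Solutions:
 f(b) = C1 + 4*b^3/5 - 5*b


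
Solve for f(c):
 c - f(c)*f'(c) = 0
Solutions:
 f(c) = -sqrt(C1 + c^2)
 f(c) = sqrt(C1 + c^2)


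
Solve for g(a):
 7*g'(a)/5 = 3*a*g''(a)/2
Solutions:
 g(a) = C1 + C2*a^(29/15)


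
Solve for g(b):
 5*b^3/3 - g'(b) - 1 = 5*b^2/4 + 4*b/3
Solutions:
 g(b) = C1 + 5*b^4/12 - 5*b^3/12 - 2*b^2/3 - b


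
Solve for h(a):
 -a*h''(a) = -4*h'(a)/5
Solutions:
 h(a) = C1 + C2*a^(9/5)


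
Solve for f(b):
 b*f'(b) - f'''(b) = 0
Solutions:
 f(b) = C1 + Integral(C2*airyai(b) + C3*airybi(b), b)


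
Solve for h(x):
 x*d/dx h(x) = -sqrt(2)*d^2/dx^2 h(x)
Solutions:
 h(x) = C1 + C2*erf(2^(1/4)*x/2)


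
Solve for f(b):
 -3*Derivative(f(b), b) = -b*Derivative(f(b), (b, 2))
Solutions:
 f(b) = C1 + C2*b^4


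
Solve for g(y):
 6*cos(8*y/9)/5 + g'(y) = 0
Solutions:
 g(y) = C1 - 27*sin(8*y/9)/20


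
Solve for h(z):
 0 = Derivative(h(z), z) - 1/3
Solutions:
 h(z) = C1 + z/3


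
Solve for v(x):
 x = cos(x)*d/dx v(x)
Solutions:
 v(x) = C1 + Integral(x/cos(x), x)


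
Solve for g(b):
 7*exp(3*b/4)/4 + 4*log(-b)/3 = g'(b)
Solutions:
 g(b) = C1 + 4*b*log(-b)/3 - 4*b/3 + 7*exp(3*b/4)/3


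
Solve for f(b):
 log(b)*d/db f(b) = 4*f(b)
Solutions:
 f(b) = C1*exp(4*li(b))


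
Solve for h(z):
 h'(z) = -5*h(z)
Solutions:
 h(z) = C1*exp(-5*z)


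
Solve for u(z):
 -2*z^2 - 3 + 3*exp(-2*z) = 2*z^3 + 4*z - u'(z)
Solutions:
 u(z) = C1 + z^4/2 + 2*z^3/3 + 2*z^2 + 3*z + 3*exp(-2*z)/2


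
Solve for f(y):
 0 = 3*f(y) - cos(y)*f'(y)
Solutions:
 f(y) = C1*(sin(y) + 1)^(3/2)/(sin(y) - 1)^(3/2)


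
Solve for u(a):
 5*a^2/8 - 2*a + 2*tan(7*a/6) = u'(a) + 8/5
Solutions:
 u(a) = C1 + 5*a^3/24 - a^2 - 8*a/5 - 12*log(cos(7*a/6))/7


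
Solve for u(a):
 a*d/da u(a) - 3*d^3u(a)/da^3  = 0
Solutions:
 u(a) = C1 + Integral(C2*airyai(3^(2/3)*a/3) + C3*airybi(3^(2/3)*a/3), a)


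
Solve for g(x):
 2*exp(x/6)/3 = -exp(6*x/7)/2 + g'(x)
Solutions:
 g(x) = C1 + 7*exp(6*x/7)/12 + 4*exp(x/6)


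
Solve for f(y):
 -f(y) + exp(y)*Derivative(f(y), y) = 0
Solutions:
 f(y) = C1*exp(-exp(-y))


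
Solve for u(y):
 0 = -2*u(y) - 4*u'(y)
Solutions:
 u(y) = C1*exp(-y/2)


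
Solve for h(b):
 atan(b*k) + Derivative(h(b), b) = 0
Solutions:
 h(b) = C1 - Piecewise((b*atan(b*k) - log(b^2*k^2 + 1)/(2*k), Ne(k, 0)), (0, True))


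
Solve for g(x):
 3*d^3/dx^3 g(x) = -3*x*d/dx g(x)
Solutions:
 g(x) = C1 + Integral(C2*airyai(-x) + C3*airybi(-x), x)


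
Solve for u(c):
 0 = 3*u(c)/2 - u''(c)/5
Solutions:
 u(c) = C1*exp(-sqrt(30)*c/2) + C2*exp(sqrt(30)*c/2)


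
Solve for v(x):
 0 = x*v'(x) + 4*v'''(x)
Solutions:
 v(x) = C1 + Integral(C2*airyai(-2^(1/3)*x/2) + C3*airybi(-2^(1/3)*x/2), x)


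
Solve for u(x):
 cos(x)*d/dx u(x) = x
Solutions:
 u(x) = C1 + Integral(x/cos(x), x)


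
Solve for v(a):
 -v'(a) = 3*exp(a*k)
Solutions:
 v(a) = C1 - 3*exp(a*k)/k


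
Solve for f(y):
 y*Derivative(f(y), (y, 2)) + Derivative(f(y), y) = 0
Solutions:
 f(y) = C1 + C2*log(y)


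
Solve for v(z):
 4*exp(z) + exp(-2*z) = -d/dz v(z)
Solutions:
 v(z) = C1 - 4*exp(z) + exp(-2*z)/2


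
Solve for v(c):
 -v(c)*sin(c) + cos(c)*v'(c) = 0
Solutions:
 v(c) = C1/cos(c)


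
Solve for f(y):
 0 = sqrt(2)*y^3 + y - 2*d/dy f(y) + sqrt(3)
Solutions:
 f(y) = C1 + sqrt(2)*y^4/8 + y^2/4 + sqrt(3)*y/2


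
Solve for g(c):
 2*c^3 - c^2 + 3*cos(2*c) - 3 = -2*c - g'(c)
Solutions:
 g(c) = C1 - c^4/2 + c^3/3 - c^2 + 3*c - 3*sin(c)*cos(c)


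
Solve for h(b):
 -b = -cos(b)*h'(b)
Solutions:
 h(b) = C1 + Integral(b/cos(b), b)


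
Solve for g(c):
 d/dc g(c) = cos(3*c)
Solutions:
 g(c) = C1 + sin(3*c)/3


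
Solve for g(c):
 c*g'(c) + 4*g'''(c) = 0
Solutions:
 g(c) = C1 + Integral(C2*airyai(-2^(1/3)*c/2) + C3*airybi(-2^(1/3)*c/2), c)


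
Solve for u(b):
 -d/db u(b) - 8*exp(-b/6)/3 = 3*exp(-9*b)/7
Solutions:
 u(b) = C1 + exp(-9*b)/21 + 16*exp(-b/6)


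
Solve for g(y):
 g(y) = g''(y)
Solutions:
 g(y) = C1*exp(-y) + C2*exp(y)


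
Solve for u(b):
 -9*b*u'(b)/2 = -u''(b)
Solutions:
 u(b) = C1 + C2*erfi(3*b/2)


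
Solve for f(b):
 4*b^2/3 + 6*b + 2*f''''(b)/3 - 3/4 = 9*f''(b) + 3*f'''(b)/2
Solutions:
 f(b) = C1 + C2*b + C3*exp(3*b*(3 - sqrt(105))/8) + C4*exp(3*b*(3 + sqrt(105))/8) + b^4/81 + 25*b^3/243 - 479*b^2/5832


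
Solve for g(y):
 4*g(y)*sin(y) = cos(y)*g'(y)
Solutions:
 g(y) = C1/cos(y)^4


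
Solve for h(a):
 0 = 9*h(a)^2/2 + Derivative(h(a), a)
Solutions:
 h(a) = 2/(C1 + 9*a)


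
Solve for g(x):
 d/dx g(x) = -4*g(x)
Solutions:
 g(x) = C1*exp(-4*x)


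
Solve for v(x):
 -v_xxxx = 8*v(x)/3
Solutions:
 v(x) = (C1*sin(2^(1/4)*3^(3/4)*x/3) + C2*cos(2^(1/4)*3^(3/4)*x/3))*exp(-2^(1/4)*3^(3/4)*x/3) + (C3*sin(2^(1/4)*3^(3/4)*x/3) + C4*cos(2^(1/4)*3^(3/4)*x/3))*exp(2^(1/4)*3^(3/4)*x/3)


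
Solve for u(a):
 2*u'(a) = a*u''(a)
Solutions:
 u(a) = C1 + C2*a^3


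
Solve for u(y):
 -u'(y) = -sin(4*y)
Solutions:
 u(y) = C1 - cos(4*y)/4


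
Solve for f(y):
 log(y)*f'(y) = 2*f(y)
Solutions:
 f(y) = C1*exp(2*li(y))


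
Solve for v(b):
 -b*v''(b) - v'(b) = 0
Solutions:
 v(b) = C1 + C2*log(b)


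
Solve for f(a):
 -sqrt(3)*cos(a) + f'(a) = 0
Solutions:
 f(a) = C1 + sqrt(3)*sin(a)


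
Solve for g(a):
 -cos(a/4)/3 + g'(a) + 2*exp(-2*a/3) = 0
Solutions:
 g(a) = C1 + 4*sin(a/4)/3 + 3*exp(-2*a/3)


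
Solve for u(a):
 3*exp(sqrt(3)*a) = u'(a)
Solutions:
 u(a) = C1 + sqrt(3)*exp(sqrt(3)*a)


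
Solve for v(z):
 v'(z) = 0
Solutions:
 v(z) = C1


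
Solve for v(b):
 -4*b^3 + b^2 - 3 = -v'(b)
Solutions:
 v(b) = C1 + b^4 - b^3/3 + 3*b


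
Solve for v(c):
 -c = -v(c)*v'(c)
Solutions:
 v(c) = -sqrt(C1 + c^2)
 v(c) = sqrt(C1 + c^2)


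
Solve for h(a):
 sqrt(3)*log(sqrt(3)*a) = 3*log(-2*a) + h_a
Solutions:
 h(a) = C1 + a*(-3 + sqrt(3))*log(a) + a*(-3*log(2) - sqrt(3) + sqrt(3)*log(3)/2 + 3 - 3*I*pi)


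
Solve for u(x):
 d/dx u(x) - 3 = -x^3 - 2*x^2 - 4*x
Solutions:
 u(x) = C1 - x^4/4 - 2*x^3/3 - 2*x^2 + 3*x


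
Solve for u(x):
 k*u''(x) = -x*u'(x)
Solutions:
 u(x) = C1 + C2*sqrt(k)*erf(sqrt(2)*x*sqrt(1/k)/2)


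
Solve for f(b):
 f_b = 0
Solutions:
 f(b) = C1


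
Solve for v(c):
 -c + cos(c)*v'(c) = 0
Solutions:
 v(c) = C1 + Integral(c/cos(c), c)


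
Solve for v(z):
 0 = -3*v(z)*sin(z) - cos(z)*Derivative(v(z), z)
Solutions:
 v(z) = C1*cos(z)^3


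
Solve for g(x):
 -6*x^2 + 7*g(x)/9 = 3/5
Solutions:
 g(x) = 54*x^2/7 + 27/35


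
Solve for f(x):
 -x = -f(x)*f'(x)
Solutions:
 f(x) = -sqrt(C1 + x^2)
 f(x) = sqrt(C1 + x^2)


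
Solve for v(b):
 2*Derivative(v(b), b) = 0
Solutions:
 v(b) = C1


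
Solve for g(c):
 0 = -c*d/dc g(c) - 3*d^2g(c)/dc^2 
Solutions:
 g(c) = C1 + C2*erf(sqrt(6)*c/6)


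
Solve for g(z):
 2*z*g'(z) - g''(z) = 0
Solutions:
 g(z) = C1 + C2*erfi(z)


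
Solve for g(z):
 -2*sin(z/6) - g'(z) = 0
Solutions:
 g(z) = C1 + 12*cos(z/6)


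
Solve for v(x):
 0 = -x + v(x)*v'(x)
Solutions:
 v(x) = -sqrt(C1 + x^2)
 v(x) = sqrt(C1 + x^2)


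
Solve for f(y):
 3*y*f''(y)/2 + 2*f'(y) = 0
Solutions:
 f(y) = C1 + C2/y^(1/3)


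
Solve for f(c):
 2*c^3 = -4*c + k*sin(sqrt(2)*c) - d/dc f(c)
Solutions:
 f(c) = C1 - c^4/2 - 2*c^2 - sqrt(2)*k*cos(sqrt(2)*c)/2


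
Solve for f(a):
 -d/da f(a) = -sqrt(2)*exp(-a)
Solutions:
 f(a) = C1 - sqrt(2)*exp(-a)


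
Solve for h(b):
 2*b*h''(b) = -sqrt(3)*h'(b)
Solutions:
 h(b) = C1 + C2*b^(1 - sqrt(3)/2)


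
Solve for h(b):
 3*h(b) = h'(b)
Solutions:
 h(b) = C1*exp(3*b)


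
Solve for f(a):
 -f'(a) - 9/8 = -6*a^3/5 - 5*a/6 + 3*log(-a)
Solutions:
 f(a) = C1 + 3*a^4/10 + 5*a^2/12 - 3*a*log(-a) + 15*a/8


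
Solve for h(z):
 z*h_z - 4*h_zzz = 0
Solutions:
 h(z) = C1 + Integral(C2*airyai(2^(1/3)*z/2) + C3*airybi(2^(1/3)*z/2), z)


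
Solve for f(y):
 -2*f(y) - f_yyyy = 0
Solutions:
 f(y) = (C1*sin(2^(3/4)*y/2) + C2*cos(2^(3/4)*y/2))*exp(-2^(3/4)*y/2) + (C3*sin(2^(3/4)*y/2) + C4*cos(2^(3/4)*y/2))*exp(2^(3/4)*y/2)


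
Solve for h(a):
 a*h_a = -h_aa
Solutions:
 h(a) = C1 + C2*erf(sqrt(2)*a/2)


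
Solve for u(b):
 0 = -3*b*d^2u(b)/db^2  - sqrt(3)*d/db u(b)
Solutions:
 u(b) = C1 + C2*b^(1 - sqrt(3)/3)


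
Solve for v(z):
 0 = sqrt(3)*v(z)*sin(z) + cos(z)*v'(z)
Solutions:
 v(z) = C1*cos(z)^(sqrt(3))


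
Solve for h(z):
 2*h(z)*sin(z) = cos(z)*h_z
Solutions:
 h(z) = C1/cos(z)^2


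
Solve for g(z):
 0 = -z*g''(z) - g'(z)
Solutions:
 g(z) = C1 + C2*log(z)


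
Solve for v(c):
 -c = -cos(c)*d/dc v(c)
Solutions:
 v(c) = C1 + Integral(c/cos(c), c)


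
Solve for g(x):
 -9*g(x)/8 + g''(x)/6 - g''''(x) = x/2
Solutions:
 g(x) = -4*x/9 + (C1*sin(2^(1/4)*sqrt(3)*x*sin(atan(sqrt(161))/2)/2) + C2*cos(2^(1/4)*sqrt(3)*x*sin(atan(sqrt(161))/2)/2))*exp(-2^(1/4)*sqrt(3)*x*cos(atan(sqrt(161))/2)/2) + (C3*sin(2^(1/4)*sqrt(3)*x*sin(atan(sqrt(161))/2)/2) + C4*cos(2^(1/4)*sqrt(3)*x*sin(atan(sqrt(161))/2)/2))*exp(2^(1/4)*sqrt(3)*x*cos(atan(sqrt(161))/2)/2)


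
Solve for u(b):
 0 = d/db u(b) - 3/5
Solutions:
 u(b) = C1 + 3*b/5


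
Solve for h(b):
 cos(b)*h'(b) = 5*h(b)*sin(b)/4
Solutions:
 h(b) = C1/cos(b)^(5/4)


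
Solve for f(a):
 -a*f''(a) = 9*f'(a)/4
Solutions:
 f(a) = C1 + C2/a^(5/4)


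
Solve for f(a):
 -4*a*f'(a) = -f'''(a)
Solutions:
 f(a) = C1 + Integral(C2*airyai(2^(2/3)*a) + C3*airybi(2^(2/3)*a), a)


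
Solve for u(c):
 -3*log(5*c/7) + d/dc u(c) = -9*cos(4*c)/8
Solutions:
 u(c) = C1 + 3*c*log(c) - 3*c*log(7) - 3*c + 3*c*log(5) - 9*sin(4*c)/32


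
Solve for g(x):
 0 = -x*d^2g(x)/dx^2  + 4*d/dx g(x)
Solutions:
 g(x) = C1 + C2*x^5


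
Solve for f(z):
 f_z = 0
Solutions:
 f(z) = C1


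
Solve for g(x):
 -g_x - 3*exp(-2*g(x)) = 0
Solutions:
 g(x) = log(-sqrt(C1 - 6*x))
 g(x) = log(C1 - 6*x)/2


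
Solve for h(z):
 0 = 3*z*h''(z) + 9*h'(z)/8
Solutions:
 h(z) = C1 + C2*z^(5/8)


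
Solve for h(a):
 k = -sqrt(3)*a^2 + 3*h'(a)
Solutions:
 h(a) = C1 + sqrt(3)*a^3/9 + a*k/3


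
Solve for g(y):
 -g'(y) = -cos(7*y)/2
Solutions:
 g(y) = C1 + sin(7*y)/14


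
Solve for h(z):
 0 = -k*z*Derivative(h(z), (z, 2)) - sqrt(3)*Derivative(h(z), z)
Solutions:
 h(z) = C1 + z^(((re(k) - sqrt(3))*re(k) + im(k)^2)/(re(k)^2 + im(k)^2))*(C2*sin(sqrt(3)*log(z)*Abs(im(k))/(re(k)^2 + im(k)^2)) + C3*cos(sqrt(3)*log(z)*im(k)/(re(k)^2 + im(k)^2)))


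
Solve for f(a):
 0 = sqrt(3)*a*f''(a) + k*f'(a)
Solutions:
 f(a) = C1 + a^(-sqrt(3)*re(k)/3 + 1)*(C2*sin(sqrt(3)*log(a)*Abs(im(k))/3) + C3*cos(sqrt(3)*log(a)*im(k)/3))


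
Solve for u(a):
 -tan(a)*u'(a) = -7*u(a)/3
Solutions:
 u(a) = C1*sin(a)^(7/3)


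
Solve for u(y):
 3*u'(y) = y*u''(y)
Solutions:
 u(y) = C1 + C2*y^4


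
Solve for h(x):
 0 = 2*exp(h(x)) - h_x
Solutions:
 h(x) = log(-1/(C1 + 2*x))


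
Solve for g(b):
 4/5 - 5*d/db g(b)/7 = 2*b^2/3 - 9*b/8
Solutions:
 g(b) = C1 - 14*b^3/45 + 63*b^2/80 + 28*b/25


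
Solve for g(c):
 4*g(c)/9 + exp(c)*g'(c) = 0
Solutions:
 g(c) = C1*exp(4*exp(-c)/9)


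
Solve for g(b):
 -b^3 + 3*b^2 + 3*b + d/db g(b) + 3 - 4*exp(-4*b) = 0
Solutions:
 g(b) = C1 + b^4/4 - b^3 - 3*b^2/2 - 3*b - exp(-4*b)


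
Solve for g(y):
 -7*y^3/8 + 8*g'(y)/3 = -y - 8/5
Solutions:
 g(y) = C1 + 21*y^4/256 - 3*y^2/16 - 3*y/5


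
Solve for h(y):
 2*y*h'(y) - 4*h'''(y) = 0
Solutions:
 h(y) = C1 + Integral(C2*airyai(2^(2/3)*y/2) + C3*airybi(2^(2/3)*y/2), y)


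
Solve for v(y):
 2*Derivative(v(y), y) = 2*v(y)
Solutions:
 v(y) = C1*exp(y)


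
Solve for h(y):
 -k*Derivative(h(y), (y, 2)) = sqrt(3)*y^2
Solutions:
 h(y) = C1 + C2*y - sqrt(3)*y^4/(12*k)


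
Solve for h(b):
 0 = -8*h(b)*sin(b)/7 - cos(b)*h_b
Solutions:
 h(b) = C1*cos(b)^(8/7)


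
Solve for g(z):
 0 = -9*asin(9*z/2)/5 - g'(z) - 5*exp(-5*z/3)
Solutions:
 g(z) = C1 - 9*z*asin(9*z/2)/5 - sqrt(4 - 81*z^2)/5 + 3*exp(-5*z/3)


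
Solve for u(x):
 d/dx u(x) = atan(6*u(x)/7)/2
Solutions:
 Integral(1/atan(6*_y/7), (_y, u(x))) = C1 + x/2


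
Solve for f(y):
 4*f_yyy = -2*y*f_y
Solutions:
 f(y) = C1 + Integral(C2*airyai(-2^(2/3)*y/2) + C3*airybi(-2^(2/3)*y/2), y)


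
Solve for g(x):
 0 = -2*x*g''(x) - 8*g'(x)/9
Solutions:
 g(x) = C1 + C2*x^(5/9)


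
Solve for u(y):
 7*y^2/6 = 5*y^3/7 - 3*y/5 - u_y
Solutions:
 u(y) = C1 + 5*y^4/28 - 7*y^3/18 - 3*y^2/10


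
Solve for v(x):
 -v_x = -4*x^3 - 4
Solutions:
 v(x) = C1 + x^4 + 4*x


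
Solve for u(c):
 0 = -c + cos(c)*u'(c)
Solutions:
 u(c) = C1 + Integral(c/cos(c), c)


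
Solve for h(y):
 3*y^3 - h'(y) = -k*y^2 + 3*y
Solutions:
 h(y) = C1 + k*y^3/3 + 3*y^4/4 - 3*y^2/2


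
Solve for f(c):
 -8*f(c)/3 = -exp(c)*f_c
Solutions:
 f(c) = C1*exp(-8*exp(-c)/3)


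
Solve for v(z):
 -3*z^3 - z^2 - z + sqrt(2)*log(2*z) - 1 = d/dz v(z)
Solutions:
 v(z) = C1 - 3*z^4/4 - z^3/3 - z^2/2 + sqrt(2)*z*log(z) - sqrt(2)*z - z + sqrt(2)*z*log(2)


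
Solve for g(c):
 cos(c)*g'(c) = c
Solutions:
 g(c) = C1 + Integral(c/cos(c), c)


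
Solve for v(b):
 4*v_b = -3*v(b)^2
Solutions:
 v(b) = 4/(C1 + 3*b)


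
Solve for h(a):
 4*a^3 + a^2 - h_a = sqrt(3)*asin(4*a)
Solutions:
 h(a) = C1 + a^4 + a^3/3 - sqrt(3)*(a*asin(4*a) + sqrt(1 - 16*a^2)/4)


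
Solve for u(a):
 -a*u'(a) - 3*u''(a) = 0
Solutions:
 u(a) = C1 + C2*erf(sqrt(6)*a/6)


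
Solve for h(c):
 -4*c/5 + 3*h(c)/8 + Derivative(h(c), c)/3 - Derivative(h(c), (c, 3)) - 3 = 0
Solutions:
 h(c) = C1*exp(-2^(1/3)*c*(8/(sqrt(6305) + 81)^(1/3) + 2^(1/3)*(sqrt(6305) + 81)^(1/3))/24)*sin(2^(1/3)*sqrt(3)*c*(-2^(1/3)*(sqrt(6305) + 81)^(1/3) + 8/(sqrt(6305) + 81)^(1/3))/24) + C2*exp(-2^(1/3)*c*(8/(sqrt(6305) + 81)^(1/3) + 2^(1/3)*(sqrt(6305) + 81)^(1/3))/24)*cos(2^(1/3)*sqrt(3)*c*(-2^(1/3)*(sqrt(6305) + 81)^(1/3) + 8/(sqrt(6305) + 81)^(1/3))/24) + C3*exp(2^(1/3)*c*(8/(sqrt(6305) + 81)^(1/3) + 2^(1/3)*(sqrt(6305) + 81)^(1/3))/12) + 32*c/15 + 824/135


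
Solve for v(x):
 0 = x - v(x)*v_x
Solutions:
 v(x) = -sqrt(C1 + x^2)
 v(x) = sqrt(C1 + x^2)


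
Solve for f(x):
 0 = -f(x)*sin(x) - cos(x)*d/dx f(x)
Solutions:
 f(x) = C1*cos(x)


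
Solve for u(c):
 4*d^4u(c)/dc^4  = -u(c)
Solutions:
 u(c) = (C1*sin(c/2) + C2*cos(c/2))*exp(-c/2) + (C3*sin(c/2) + C4*cos(c/2))*exp(c/2)


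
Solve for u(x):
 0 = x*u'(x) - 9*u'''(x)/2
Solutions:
 u(x) = C1 + Integral(C2*airyai(6^(1/3)*x/3) + C3*airybi(6^(1/3)*x/3), x)


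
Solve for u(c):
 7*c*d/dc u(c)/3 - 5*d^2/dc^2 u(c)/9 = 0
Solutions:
 u(c) = C1 + C2*erfi(sqrt(210)*c/10)


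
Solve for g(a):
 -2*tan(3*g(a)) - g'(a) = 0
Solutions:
 g(a) = -asin(C1*exp(-6*a))/3 + pi/3
 g(a) = asin(C1*exp(-6*a))/3


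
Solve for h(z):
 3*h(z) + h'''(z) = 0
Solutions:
 h(z) = C3*exp(-3^(1/3)*z) + (C1*sin(3^(5/6)*z/2) + C2*cos(3^(5/6)*z/2))*exp(3^(1/3)*z/2)


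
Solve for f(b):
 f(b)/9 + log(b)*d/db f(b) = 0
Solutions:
 f(b) = C1*exp(-li(b)/9)


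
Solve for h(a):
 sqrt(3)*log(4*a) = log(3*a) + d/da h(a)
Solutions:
 h(a) = C1 - a*log(a) + sqrt(3)*a*log(a) - sqrt(3)*a + a + a*log(2^(2*sqrt(3))/3)


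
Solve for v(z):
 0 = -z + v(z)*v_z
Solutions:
 v(z) = -sqrt(C1 + z^2)
 v(z) = sqrt(C1 + z^2)


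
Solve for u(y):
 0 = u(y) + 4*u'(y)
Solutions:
 u(y) = C1*exp(-y/4)


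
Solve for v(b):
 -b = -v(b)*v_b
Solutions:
 v(b) = -sqrt(C1 + b^2)
 v(b) = sqrt(C1 + b^2)


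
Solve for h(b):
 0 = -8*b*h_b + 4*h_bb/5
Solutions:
 h(b) = C1 + C2*erfi(sqrt(5)*b)


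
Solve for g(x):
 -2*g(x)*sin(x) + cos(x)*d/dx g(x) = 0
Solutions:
 g(x) = C1/cos(x)^2


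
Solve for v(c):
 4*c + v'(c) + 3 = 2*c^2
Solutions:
 v(c) = C1 + 2*c^3/3 - 2*c^2 - 3*c


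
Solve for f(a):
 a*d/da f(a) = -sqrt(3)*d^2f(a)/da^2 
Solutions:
 f(a) = C1 + C2*erf(sqrt(2)*3^(3/4)*a/6)


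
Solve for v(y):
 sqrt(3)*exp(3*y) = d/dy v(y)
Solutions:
 v(y) = C1 + sqrt(3)*exp(3*y)/3


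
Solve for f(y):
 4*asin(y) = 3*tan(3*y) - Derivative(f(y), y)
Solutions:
 f(y) = C1 - 4*y*asin(y) - 4*sqrt(1 - y^2) - log(cos(3*y))


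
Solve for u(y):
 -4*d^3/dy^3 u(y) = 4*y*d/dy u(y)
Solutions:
 u(y) = C1 + Integral(C2*airyai(-y) + C3*airybi(-y), y)


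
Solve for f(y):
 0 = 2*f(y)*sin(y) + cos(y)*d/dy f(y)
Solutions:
 f(y) = C1*cos(y)^2


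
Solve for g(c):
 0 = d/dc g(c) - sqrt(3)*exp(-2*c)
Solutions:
 g(c) = C1 - sqrt(3)*exp(-2*c)/2


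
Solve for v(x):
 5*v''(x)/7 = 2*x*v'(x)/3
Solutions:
 v(x) = C1 + C2*erfi(sqrt(105)*x/15)


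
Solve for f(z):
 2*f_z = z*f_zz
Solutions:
 f(z) = C1 + C2*z^3


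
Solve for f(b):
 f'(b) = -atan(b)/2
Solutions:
 f(b) = C1 - b*atan(b)/2 + log(b^2 + 1)/4


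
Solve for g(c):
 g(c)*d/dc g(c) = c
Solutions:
 g(c) = -sqrt(C1 + c^2)
 g(c) = sqrt(C1 + c^2)


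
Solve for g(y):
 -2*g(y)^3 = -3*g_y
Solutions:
 g(y) = -sqrt(6)*sqrt(-1/(C1 + 2*y))/2
 g(y) = sqrt(6)*sqrt(-1/(C1 + 2*y))/2


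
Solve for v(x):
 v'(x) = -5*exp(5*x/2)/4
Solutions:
 v(x) = C1 - exp(5*x/2)/2


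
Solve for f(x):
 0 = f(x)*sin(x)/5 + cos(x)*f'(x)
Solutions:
 f(x) = C1*cos(x)^(1/5)


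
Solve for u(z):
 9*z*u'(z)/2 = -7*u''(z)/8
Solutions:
 u(z) = C1 + C2*erf(3*sqrt(14)*z/7)


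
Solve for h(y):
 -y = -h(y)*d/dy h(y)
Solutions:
 h(y) = -sqrt(C1 + y^2)
 h(y) = sqrt(C1 + y^2)


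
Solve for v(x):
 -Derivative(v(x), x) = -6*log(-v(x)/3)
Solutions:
 -Integral(1/(log(-_y) - log(3)), (_y, v(x)))/6 = C1 - x


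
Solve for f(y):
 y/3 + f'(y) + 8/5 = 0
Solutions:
 f(y) = C1 - y^2/6 - 8*y/5


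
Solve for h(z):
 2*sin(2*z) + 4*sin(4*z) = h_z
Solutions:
 h(z) = C1 - cos(2*z) - cos(4*z)


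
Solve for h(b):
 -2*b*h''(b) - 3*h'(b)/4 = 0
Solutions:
 h(b) = C1 + C2*b^(5/8)


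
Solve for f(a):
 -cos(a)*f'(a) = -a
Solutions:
 f(a) = C1 + Integral(a/cos(a), a)


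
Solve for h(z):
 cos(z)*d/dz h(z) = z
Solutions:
 h(z) = C1 + Integral(z/cos(z), z)


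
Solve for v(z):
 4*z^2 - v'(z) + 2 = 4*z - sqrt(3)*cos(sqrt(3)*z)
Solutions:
 v(z) = C1 + 4*z^3/3 - 2*z^2 + 2*z + sin(sqrt(3)*z)


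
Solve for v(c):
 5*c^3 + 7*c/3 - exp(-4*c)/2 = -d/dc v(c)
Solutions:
 v(c) = C1 - 5*c^4/4 - 7*c^2/6 - exp(-4*c)/8


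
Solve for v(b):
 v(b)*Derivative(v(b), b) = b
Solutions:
 v(b) = -sqrt(C1 + b^2)
 v(b) = sqrt(C1 + b^2)


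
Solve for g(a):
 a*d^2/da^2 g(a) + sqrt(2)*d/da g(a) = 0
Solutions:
 g(a) = C1 + C2*a^(1 - sqrt(2))


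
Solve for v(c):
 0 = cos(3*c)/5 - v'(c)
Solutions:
 v(c) = C1 + sin(3*c)/15


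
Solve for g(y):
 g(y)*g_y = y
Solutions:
 g(y) = -sqrt(C1 + y^2)
 g(y) = sqrt(C1 + y^2)


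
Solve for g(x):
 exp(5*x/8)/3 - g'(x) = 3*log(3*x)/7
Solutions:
 g(x) = C1 - 3*x*log(x)/7 + 3*x*(1 - log(3))/7 + 8*exp(5*x/8)/15


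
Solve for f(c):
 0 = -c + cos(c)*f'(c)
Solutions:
 f(c) = C1 + Integral(c/cos(c), c)


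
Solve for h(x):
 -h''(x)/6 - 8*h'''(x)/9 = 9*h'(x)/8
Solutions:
 h(x) = C1 + (C2*sin(3*sqrt(143)*x/32) + C3*cos(3*sqrt(143)*x/32))*exp(-3*x/32)


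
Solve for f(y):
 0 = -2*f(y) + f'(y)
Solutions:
 f(y) = C1*exp(2*y)


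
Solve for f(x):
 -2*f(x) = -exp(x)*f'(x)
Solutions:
 f(x) = C1*exp(-2*exp(-x))


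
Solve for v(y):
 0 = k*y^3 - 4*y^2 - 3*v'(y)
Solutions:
 v(y) = C1 + k*y^4/12 - 4*y^3/9


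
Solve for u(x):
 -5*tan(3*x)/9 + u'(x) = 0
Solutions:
 u(x) = C1 - 5*log(cos(3*x))/27


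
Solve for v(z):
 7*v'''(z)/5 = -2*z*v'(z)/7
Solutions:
 v(z) = C1 + Integral(C2*airyai(-70^(1/3)*z/7) + C3*airybi(-70^(1/3)*z/7), z)


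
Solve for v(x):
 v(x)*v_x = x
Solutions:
 v(x) = -sqrt(C1 + x^2)
 v(x) = sqrt(C1 + x^2)


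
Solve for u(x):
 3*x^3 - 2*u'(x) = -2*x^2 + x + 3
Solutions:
 u(x) = C1 + 3*x^4/8 + x^3/3 - x^2/4 - 3*x/2


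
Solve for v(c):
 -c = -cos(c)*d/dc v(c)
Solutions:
 v(c) = C1 + Integral(c/cos(c), c)


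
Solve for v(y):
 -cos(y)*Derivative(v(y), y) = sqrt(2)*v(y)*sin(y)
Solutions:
 v(y) = C1*cos(y)^(sqrt(2))


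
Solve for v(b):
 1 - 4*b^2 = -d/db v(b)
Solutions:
 v(b) = C1 + 4*b^3/3 - b


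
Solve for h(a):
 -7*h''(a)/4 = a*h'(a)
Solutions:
 h(a) = C1 + C2*erf(sqrt(14)*a/7)


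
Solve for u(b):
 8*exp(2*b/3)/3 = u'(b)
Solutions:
 u(b) = C1 + 4*exp(2*b/3)


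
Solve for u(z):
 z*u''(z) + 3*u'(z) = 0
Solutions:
 u(z) = C1 + C2/z^2


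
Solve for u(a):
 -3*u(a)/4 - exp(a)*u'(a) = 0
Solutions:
 u(a) = C1*exp(3*exp(-a)/4)


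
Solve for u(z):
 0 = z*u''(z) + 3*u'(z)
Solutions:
 u(z) = C1 + C2/z^2


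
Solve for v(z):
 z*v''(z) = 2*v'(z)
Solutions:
 v(z) = C1 + C2*z^3


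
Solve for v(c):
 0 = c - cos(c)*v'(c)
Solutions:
 v(c) = C1 + Integral(c/cos(c), c)


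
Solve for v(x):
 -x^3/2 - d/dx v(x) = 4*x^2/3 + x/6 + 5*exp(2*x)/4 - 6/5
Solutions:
 v(x) = C1 - x^4/8 - 4*x^3/9 - x^2/12 + 6*x/5 - 5*exp(2*x)/8


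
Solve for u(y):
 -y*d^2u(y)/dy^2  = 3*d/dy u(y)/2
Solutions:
 u(y) = C1 + C2/sqrt(y)


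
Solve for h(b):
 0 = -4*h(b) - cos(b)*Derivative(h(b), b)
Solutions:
 h(b) = C1*(sin(b)^2 - 2*sin(b) + 1)/(sin(b)^2 + 2*sin(b) + 1)


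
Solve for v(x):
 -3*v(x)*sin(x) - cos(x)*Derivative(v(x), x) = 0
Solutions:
 v(x) = C1*cos(x)^3


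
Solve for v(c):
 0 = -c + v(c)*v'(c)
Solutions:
 v(c) = -sqrt(C1 + c^2)
 v(c) = sqrt(C1 + c^2)


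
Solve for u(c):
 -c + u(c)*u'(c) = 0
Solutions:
 u(c) = -sqrt(C1 + c^2)
 u(c) = sqrt(C1 + c^2)


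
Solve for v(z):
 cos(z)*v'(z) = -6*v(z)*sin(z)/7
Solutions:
 v(z) = C1*cos(z)^(6/7)


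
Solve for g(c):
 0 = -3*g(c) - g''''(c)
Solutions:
 g(c) = (C1*sin(sqrt(2)*3^(1/4)*c/2) + C2*cos(sqrt(2)*3^(1/4)*c/2))*exp(-sqrt(2)*3^(1/4)*c/2) + (C3*sin(sqrt(2)*3^(1/4)*c/2) + C4*cos(sqrt(2)*3^(1/4)*c/2))*exp(sqrt(2)*3^(1/4)*c/2)


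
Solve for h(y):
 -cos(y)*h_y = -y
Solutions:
 h(y) = C1 + Integral(y/cos(y), y)


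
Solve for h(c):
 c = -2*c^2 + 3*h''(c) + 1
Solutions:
 h(c) = C1 + C2*c + c^4/18 + c^3/18 - c^2/6


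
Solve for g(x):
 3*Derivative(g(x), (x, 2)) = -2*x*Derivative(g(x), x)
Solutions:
 g(x) = C1 + C2*erf(sqrt(3)*x/3)


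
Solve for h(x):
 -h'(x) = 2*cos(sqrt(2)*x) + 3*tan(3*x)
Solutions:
 h(x) = C1 + log(cos(3*x)) - sqrt(2)*sin(sqrt(2)*x)


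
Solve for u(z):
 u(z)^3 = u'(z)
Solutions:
 u(z) = -sqrt(2)*sqrt(-1/(C1 + z))/2
 u(z) = sqrt(2)*sqrt(-1/(C1 + z))/2


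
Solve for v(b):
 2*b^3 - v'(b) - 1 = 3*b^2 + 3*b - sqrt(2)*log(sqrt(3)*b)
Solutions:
 v(b) = C1 + b^4/2 - b^3 - 3*b^2/2 + sqrt(2)*b*log(b) - sqrt(2)*b - b + sqrt(2)*b*log(3)/2


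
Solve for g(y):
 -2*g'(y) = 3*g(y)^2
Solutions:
 g(y) = 2/(C1 + 3*y)


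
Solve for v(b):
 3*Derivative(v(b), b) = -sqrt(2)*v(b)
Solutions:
 v(b) = C1*exp(-sqrt(2)*b/3)


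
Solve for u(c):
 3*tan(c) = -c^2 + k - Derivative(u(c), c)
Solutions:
 u(c) = C1 - c^3/3 + c*k + 3*log(cos(c))


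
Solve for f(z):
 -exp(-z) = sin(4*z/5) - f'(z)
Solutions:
 f(z) = C1 - 5*cos(4*z/5)/4 - exp(-z)


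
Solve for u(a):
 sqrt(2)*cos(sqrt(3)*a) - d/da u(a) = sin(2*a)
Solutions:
 u(a) = C1 + sqrt(6)*sin(sqrt(3)*a)/3 + cos(2*a)/2


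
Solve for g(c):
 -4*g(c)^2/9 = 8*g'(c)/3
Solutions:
 g(c) = 6/(C1 + c)


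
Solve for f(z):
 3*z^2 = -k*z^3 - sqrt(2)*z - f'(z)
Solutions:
 f(z) = C1 - k*z^4/4 - z^3 - sqrt(2)*z^2/2


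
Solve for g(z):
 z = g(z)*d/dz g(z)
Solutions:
 g(z) = -sqrt(C1 + z^2)
 g(z) = sqrt(C1 + z^2)


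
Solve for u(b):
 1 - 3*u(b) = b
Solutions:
 u(b) = 1/3 - b/3


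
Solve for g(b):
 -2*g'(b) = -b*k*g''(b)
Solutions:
 g(b) = C1 + b^(((re(k) + 2)*re(k) + im(k)^2)/(re(k)^2 + im(k)^2))*(C2*sin(2*log(b)*Abs(im(k))/(re(k)^2 + im(k)^2)) + C3*cos(2*log(b)*im(k)/(re(k)^2 + im(k)^2)))


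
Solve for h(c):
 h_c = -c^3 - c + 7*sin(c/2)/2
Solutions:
 h(c) = C1 - c^4/4 - c^2/2 - 7*cos(c/2)


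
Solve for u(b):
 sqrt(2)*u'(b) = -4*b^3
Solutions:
 u(b) = C1 - sqrt(2)*b^4/2


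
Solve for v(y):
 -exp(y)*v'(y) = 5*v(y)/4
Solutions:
 v(y) = C1*exp(5*exp(-y)/4)


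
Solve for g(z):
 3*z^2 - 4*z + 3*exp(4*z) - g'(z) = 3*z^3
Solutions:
 g(z) = C1 - 3*z^4/4 + z^3 - 2*z^2 + 3*exp(4*z)/4


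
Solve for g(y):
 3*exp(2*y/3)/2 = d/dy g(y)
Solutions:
 g(y) = C1 + 9*exp(2*y/3)/4


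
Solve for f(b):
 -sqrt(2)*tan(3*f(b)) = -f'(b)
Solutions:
 f(b) = -asin(C1*exp(3*sqrt(2)*b))/3 + pi/3
 f(b) = asin(C1*exp(3*sqrt(2)*b))/3


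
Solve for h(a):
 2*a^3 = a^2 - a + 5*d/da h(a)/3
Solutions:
 h(a) = C1 + 3*a^4/10 - a^3/5 + 3*a^2/10


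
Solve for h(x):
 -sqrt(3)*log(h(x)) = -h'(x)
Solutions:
 li(h(x)) = C1 + sqrt(3)*x


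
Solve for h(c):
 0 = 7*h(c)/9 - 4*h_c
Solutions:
 h(c) = C1*exp(7*c/36)


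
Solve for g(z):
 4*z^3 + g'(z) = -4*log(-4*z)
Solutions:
 g(z) = C1 - z^4 - 4*z*log(-z) + 4*z*(1 - 2*log(2))


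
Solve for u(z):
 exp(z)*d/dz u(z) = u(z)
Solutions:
 u(z) = C1*exp(-exp(-z))


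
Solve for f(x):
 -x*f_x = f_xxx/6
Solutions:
 f(x) = C1 + Integral(C2*airyai(-6^(1/3)*x) + C3*airybi(-6^(1/3)*x), x)


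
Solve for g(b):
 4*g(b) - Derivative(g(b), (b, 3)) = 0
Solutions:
 g(b) = C3*exp(2^(2/3)*b) + (C1*sin(2^(2/3)*sqrt(3)*b/2) + C2*cos(2^(2/3)*sqrt(3)*b/2))*exp(-2^(2/3)*b/2)


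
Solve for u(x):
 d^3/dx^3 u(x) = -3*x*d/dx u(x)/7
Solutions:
 u(x) = C1 + Integral(C2*airyai(-3^(1/3)*7^(2/3)*x/7) + C3*airybi(-3^(1/3)*7^(2/3)*x/7), x)


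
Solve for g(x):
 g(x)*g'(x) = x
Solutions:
 g(x) = -sqrt(C1 + x^2)
 g(x) = sqrt(C1 + x^2)


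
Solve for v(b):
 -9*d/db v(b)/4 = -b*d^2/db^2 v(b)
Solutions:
 v(b) = C1 + C2*b^(13/4)


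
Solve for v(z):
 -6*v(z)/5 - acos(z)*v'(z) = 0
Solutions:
 v(z) = C1*exp(-6*Integral(1/acos(z), z)/5)


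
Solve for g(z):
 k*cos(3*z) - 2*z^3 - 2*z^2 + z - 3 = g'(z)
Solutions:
 g(z) = C1 + k*sin(3*z)/3 - z^4/2 - 2*z^3/3 + z^2/2 - 3*z


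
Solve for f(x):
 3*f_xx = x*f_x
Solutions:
 f(x) = C1 + C2*erfi(sqrt(6)*x/6)


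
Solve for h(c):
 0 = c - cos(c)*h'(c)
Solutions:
 h(c) = C1 + Integral(c/cos(c), c)


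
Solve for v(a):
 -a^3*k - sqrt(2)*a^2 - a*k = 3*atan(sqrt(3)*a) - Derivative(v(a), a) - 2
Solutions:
 v(a) = C1 + a^4*k/4 + sqrt(2)*a^3/3 + a^2*k/2 + 3*a*atan(sqrt(3)*a) - 2*a - sqrt(3)*log(3*a^2 + 1)/2


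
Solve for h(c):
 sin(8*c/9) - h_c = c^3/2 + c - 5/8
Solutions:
 h(c) = C1 - c^4/8 - c^2/2 + 5*c/8 - 9*cos(8*c/9)/8


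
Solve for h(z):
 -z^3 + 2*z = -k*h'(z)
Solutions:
 h(z) = C1 + z^4/(4*k) - z^2/k


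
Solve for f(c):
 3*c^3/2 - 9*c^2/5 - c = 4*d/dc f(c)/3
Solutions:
 f(c) = C1 + 9*c^4/32 - 9*c^3/20 - 3*c^2/8


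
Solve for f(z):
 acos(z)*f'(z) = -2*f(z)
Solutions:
 f(z) = C1*exp(-2*Integral(1/acos(z), z))


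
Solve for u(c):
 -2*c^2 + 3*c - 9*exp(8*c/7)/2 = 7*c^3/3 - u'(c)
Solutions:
 u(c) = C1 + 7*c^4/12 + 2*c^3/3 - 3*c^2/2 + 63*exp(8*c/7)/16


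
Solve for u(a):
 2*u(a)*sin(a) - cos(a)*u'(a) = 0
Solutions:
 u(a) = C1/cos(a)^2


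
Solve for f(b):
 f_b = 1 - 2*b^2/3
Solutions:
 f(b) = C1 - 2*b^3/9 + b


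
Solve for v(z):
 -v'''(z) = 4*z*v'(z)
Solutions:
 v(z) = C1 + Integral(C2*airyai(-2^(2/3)*z) + C3*airybi(-2^(2/3)*z), z)


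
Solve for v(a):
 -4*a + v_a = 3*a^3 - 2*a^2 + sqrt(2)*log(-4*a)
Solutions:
 v(a) = C1 + 3*a^4/4 - 2*a^3/3 + 2*a^2 + sqrt(2)*a*log(-a) + sqrt(2)*a*(-1 + 2*log(2))


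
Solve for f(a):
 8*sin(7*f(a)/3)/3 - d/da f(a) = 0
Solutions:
 -8*a/3 + 3*log(cos(7*f(a)/3) - 1)/14 - 3*log(cos(7*f(a)/3) + 1)/14 = C1


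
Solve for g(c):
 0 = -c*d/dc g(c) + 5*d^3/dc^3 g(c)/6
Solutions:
 g(c) = C1 + Integral(C2*airyai(5^(2/3)*6^(1/3)*c/5) + C3*airybi(5^(2/3)*6^(1/3)*c/5), c)


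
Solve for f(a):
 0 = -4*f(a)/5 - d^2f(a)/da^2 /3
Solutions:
 f(a) = C1*sin(2*sqrt(15)*a/5) + C2*cos(2*sqrt(15)*a/5)


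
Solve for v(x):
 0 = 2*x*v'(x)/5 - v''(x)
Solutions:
 v(x) = C1 + C2*erfi(sqrt(5)*x/5)


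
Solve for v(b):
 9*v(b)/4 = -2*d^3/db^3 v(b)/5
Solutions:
 v(b) = C3*exp(b*(-45^(1/3) + 3*3^(2/3)*5^(1/3))/8)*sin(3*3^(1/6)*5^(1/3)*b/4) + C4*exp(b*(-45^(1/3) + 3*3^(2/3)*5^(1/3))/8)*cos(3*3^(1/6)*5^(1/3)*b/4) + C5*exp(-b*(45^(1/3) + 3*3^(2/3)*5^(1/3))/8) + (C1*sin(3*3^(1/6)*5^(1/3)*b/4) + C2*cos(3*3^(1/6)*5^(1/3)*b/4))*exp(45^(1/3)*b/4)


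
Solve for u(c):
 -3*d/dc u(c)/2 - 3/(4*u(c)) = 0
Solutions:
 u(c) = -sqrt(C1 - c)
 u(c) = sqrt(C1 - c)


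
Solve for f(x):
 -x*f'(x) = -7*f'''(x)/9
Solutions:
 f(x) = C1 + Integral(C2*airyai(21^(2/3)*x/7) + C3*airybi(21^(2/3)*x/7), x)


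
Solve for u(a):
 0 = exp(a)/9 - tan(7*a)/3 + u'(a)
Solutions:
 u(a) = C1 - exp(a)/9 - log(cos(7*a))/21


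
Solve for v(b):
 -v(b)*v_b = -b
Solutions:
 v(b) = -sqrt(C1 + b^2)
 v(b) = sqrt(C1 + b^2)


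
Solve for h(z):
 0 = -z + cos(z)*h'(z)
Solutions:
 h(z) = C1 + Integral(z/cos(z), z)


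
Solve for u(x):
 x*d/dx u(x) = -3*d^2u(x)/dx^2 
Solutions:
 u(x) = C1 + C2*erf(sqrt(6)*x/6)


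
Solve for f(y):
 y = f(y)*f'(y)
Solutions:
 f(y) = -sqrt(C1 + y^2)
 f(y) = sqrt(C1 + y^2)


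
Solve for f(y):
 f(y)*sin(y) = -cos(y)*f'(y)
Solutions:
 f(y) = C1*cos(y)


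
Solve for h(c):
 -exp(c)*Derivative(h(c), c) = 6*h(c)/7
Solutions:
 h(c) = C1*exp(6*exp(-c)/7)


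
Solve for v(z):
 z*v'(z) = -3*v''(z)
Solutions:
 v(z) = C1 + C2*erf(sqrt(6)*z/6)


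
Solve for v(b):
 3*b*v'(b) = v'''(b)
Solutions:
 v(b) = C1 + Integral(C2*airyai(3^(1/3)*b) + C3*airybi(3^(1/3)*b), b)


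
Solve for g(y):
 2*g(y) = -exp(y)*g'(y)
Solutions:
 g(y) = C1*exp(2*exp(-y))


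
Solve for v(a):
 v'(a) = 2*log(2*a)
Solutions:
 v(a) = C1 + 2*a*log(a) - 2*a + a*log(4)


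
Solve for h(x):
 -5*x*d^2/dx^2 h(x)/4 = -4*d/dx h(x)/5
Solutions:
 h(x) = C1 + C2*x^(41/25)


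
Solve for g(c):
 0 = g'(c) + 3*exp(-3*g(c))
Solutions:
 g(c) = log(C1 - 9*c)/3
 g(c) = log((-3^(1/3) - 3^(5/6)*I)*(C1 - 3*c)^(1/3)/2)
 g(c) = log((-3^(1/3) + 3^(5/6)*I)*(C1 - 3*c)^(1/3)/2)


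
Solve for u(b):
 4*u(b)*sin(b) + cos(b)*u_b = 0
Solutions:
 u(b) = C1*cos(b)^4


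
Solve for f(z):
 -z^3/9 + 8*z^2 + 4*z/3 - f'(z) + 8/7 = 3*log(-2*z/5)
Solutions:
 f(z) = C1 - z^4/36 + 8*z^3/3 + 2*z^2/3 - 3*z*log(-z) + z*(-3*log(2) + 29/7 + 3*log(5))


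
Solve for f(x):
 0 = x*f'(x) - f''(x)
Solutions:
 f(x) = C1 + C2*erfi(sqrt(2)*x/2)


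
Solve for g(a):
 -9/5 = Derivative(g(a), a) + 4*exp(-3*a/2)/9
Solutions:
 g(a) = C1 - 9*a/5 + 8*exp(-3*a/2)/27


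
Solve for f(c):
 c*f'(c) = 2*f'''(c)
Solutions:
 f(c) = C1 + Integral(C2*airyai(2^(2/3)*c/2) + C3*airybi(2^(2/3)*c/2), c)


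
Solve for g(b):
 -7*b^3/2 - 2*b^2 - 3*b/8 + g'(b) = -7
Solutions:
 g(b) = C1 + 7*b^4/8 + 2*b^3/3 + 3*b^2/16 - 7*b


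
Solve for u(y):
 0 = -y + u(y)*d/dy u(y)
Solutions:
 u(y) = -sqrt(C1 + y^2)
 u(y) = sqrt(C1 + y^2)


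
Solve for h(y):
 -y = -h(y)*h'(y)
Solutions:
 h(y) = -sqrt(C1 + y^2)
 h(y) = sqrt(C1 + y^2)


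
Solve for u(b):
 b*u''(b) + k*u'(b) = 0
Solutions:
 u(b) = C1 + b^(1 - re(k))*(C2*sin(log(b)*Abs(im(k))) + C3*cos(log(b)*im(k)))


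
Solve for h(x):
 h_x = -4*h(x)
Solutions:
 h(x) = C1*exp(-4*x)


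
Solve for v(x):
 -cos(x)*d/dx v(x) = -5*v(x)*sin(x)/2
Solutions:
 v(x) = C1/cos(x)^(5/2)


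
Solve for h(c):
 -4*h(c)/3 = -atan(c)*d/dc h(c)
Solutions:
 h(c) = C1*exp(4*Integral(1/atan(c), c)/3)


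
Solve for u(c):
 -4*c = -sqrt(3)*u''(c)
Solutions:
 u(c) = C1 + C2*c + 2*sqrt(3)*c^3/9


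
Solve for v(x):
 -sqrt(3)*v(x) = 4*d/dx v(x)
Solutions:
 v(x) = C1*exp(-sqrt(3)*x/4)


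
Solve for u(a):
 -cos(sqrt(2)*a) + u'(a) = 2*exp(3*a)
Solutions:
 u(a) = C1 + 2*exp(3*a)/3 + sqrt(2)*sin(sqrt(2)*a)/2


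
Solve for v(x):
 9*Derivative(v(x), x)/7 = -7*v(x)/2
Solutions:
 v(x) = C1*exp(-49*x/18)


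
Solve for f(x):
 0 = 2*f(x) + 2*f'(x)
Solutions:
 f(x) = C1*exp(-x)


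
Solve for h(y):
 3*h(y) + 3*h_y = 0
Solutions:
 h(y) = C1*exp(-y)


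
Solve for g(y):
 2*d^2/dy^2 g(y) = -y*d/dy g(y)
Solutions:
 g(y) = C1 + C2*erf(y/2)


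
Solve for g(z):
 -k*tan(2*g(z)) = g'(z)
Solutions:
 g(z) = -asin(C1*exp(-2*k*z))/2 + pi/2
 g(z) = asin(C1*exp(-2*k*z))/2


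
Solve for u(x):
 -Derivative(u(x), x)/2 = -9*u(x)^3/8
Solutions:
 u(x) = -sqrt(2)*sqrt(-1/(C1 + 9*x))
 u(x) = sqrt(2)*sqrt(-1/(C1 + 9*x))


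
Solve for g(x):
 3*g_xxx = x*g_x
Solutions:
 g(x) = C1 + Integral(C2*airyai(3^(2/3)*x/3) + C3*airybi(3^(2/3)*x/3), x)


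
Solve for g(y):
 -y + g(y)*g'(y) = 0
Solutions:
 g(y) = -sqrt(C1 + y^2)
 g(y) = sqrt(C1 + y^2)


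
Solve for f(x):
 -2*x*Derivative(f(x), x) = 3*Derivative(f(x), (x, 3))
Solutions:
 f(x) = C1 + Integral(C2*airyai(-2^(1/3)*3^(2/3)*x/3) + C3*airybi(-2^(1/3)*3^(2/3)*x/3), x)


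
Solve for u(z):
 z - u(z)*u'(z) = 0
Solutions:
 u(z) = -sqrt(C1 + z^2)
 u(z) = sqrt(C1 + z^2)


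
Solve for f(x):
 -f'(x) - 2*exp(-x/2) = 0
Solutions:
 f(x) = C1 + 4*exp(-x/2)
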